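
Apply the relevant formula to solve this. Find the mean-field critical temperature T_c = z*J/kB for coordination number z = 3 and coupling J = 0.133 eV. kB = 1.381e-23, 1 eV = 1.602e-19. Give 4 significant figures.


Step 1: z*J = 3*0.133 = 0.399 eV
Step 2: Convert to Joules: 0.399*1.602e-19 = 6.392e-20 J
Step 3: T_c = 6.392e-20 / 1.381e-23 = 4629 K

4629


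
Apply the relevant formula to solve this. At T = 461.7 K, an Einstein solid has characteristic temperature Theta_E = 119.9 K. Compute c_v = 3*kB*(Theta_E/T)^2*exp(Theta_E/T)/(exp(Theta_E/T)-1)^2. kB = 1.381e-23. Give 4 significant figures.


Step 1: x = Theta_E/T = 119.9/461.7 = 0.2597
Step 2: x^2 = 0.06744
Step 3: exp(x) = 1.297
Step 4: c_v = 3*1.381e-23*0.06744*1.297/(1.297-1)^2 = 4.12e-23

4.12e-23


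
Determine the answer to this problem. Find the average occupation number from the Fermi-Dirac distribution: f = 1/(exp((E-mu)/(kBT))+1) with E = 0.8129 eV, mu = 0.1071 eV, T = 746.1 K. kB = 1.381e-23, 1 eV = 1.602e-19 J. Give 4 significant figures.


Step 1: (E - mu) = 0.8129 - 0.1071 = 0.7058 eV
Step 2: Convert: (E-mu)*eV = 1.131e-19 J
Step 3: x = (E-mu)*eV/(kB*T) = 10.97
Step 4: f = 1/(exp(10.97)+1) = 1.715e-05

1.715e-05


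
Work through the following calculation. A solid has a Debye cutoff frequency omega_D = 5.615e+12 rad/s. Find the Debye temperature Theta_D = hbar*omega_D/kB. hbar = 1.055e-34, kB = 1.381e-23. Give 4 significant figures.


Step 1: hbar*omega_D = 1.055e-34 * 5.615e+12 = 5.924e-22 J
Step 2: Theta_D = 5.924e-22 / 1.381e-23
Step 3: Theta_D = 42.9 K

42.9


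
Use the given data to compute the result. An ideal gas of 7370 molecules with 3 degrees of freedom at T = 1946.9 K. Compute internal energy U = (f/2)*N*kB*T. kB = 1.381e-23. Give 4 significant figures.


Step 1: f/2 = 3/2 = 1.5
Step 2: N*kB*T = 7370*1.381e-23*1946.9 = 1.982e-16
Step 3: U = 1.5 * 1.982e-16 = 2.972e-16 J

2.972e-16


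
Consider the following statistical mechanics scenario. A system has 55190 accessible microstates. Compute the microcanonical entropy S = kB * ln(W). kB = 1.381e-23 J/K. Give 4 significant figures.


Step 1: ln(W) = ln(55190) = 10.92
Step 2: S = kB * ln(W) = 1.381e-23 * 10.92
Step 3: S = 1.508e-22 J/K

1.508e-22


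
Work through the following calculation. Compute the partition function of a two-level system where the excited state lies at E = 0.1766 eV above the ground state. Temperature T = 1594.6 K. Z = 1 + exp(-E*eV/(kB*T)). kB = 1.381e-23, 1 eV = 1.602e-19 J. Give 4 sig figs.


Step 1: Compute beta*E = E*eV/(kB*T) = 0.1766*1.602e-19/(1.381e-23*1594.6) = 1.285
Step 2: exp(-beta*E) = exp(-1.285) = 0.2767
Step 3: Z = 1 + 0.2767 = 1.277

1.277


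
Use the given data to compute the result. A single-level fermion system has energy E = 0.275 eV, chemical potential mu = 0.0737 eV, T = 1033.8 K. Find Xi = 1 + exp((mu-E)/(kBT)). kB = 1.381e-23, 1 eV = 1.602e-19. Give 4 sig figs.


Step 1: (mu - E) = 0.0737 - 0.275 = -0.2013 eV
Step 2: x = (mu-E)*eV/(kB*T) = -0.2013*1.602e-19/(1.381e-23*1033.8) = -2.259
Step 3: exp(x) = 0.1045
Step 4: Xi = 1 + 0.1045 = 1.104

1.104


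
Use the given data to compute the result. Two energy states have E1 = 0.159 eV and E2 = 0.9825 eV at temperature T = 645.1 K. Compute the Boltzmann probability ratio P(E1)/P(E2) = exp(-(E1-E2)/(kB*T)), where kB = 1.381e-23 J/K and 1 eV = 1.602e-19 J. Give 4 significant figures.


Step 1: Compute energy difference dE = E1 - E2 = 0.159 - 0.9825 = -0.8235 eV
Step 2: Convert to Joules: dE_J = -0.8235 * 1.602e-19 = -1.319e-19 J
Step 3: Compute exponent = -dE_J / (kB * T) = -(-1.319e-19) / (1.381e-23 * 645.1) = 14.81
Step 4: P(E1)/P(E2) = exp(14.81) = 2.699e+06

2.699e+06


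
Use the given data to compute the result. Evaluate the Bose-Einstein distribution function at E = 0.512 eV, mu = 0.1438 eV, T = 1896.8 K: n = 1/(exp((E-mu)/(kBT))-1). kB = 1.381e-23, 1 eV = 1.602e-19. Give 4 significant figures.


Step 1: (E - mu) = 0.3682 eV
Step 2: x = (E-mu)*eV/(kB*T) = 0.3682*1.602e-19/(1.381e-23*1896.8) = 2.252
Step 3: exp(x) = 9.505
Step 4: n = 1/(exp(x)-1) = 0.1176

0.1176


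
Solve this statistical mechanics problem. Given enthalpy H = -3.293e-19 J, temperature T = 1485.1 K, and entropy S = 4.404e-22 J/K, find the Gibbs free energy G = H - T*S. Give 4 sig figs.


Step 1: T*S = 1485.1 * 4.404e-22 = 6.54e-19 J
Step 2: G = H - T*S = -3.293e-19 - 6.54e-19
Step 3: G = -9.833e-19 J

-9.833e-19


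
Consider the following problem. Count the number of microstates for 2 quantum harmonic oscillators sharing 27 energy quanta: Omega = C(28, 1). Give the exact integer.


Step 1: Use binomial coefficient C(28, 1)
Step 2: Numerator = 28! / 27!
Step 3: Denominator = 1!
Step 4: Omega = 28

28


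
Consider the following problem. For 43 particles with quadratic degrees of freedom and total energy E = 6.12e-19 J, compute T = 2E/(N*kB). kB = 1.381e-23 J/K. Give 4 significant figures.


Step 1: Numerator = 2*E = 2*6.12e-19 = 1.224e-18 J
Step 2: Denominator = N*kB = 43*1.381e-23 = 5.938e-22
Step 3: T = 1.224e-18 / 5.938e-22 = 2061 K

2061


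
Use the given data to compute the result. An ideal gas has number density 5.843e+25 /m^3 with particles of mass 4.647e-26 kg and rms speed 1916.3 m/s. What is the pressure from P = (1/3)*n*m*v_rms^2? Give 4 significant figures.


Step 1: v_rms^2 = 1916.3^2 = 3.672e+06
Step 2: n*m = 5.843e+25*4.647e-26 = 2.715
Step 3: P = (1/3)*2.715*3.672e+06 = 3.324e+06 Pa

3.324e+06


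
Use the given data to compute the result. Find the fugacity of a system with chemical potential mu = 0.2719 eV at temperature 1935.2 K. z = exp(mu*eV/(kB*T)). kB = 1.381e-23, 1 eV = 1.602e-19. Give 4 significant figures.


Step 1: Convert mu to Joules: 0.2719*1.602e-19 = 4.356e-20 J
Step 2: kB*T = 1.381e-23*1935.2 = 2.673e-20 J
Step 3: mu/(kB*T) = 1.63
Step 4: z = exp(1.63) = 5.103

5.103


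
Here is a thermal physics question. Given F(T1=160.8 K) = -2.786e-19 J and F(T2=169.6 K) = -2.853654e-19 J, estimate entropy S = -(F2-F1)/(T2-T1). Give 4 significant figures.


Step 1: dF = F2 - F1 = -2.853654e-19 - (-2.786e-19) = -6.7654e-21 J
Step 2: dT = T2 - T1 = 169.6 - 160.8 = 8.8 K
Step 3: S = -dF/dT = -(-6.7654e-21)/8.8 = 7.688e-22 J/K

7.688e-22


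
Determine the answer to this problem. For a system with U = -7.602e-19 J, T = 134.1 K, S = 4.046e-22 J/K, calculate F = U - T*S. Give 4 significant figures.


Step 1: T*S = 134.1 * 4.046e-22 = 5.426e-20 J
Step 2: F = U - T*S = -7.602e-19 - 5.426e-20
Step 3: F = -8.145e-19 J

-8.145e-19


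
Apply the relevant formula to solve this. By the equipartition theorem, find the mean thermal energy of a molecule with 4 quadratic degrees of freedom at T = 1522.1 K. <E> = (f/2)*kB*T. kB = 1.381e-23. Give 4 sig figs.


Step 1: f/2 = 4/2 = 2
Step 2: kB*T = 1.381e-23 * 1522.1 = 2.102e-20
Step 3: <E> = 2 * 2.102e-20 = 4.204e-20 J

4.204e-20


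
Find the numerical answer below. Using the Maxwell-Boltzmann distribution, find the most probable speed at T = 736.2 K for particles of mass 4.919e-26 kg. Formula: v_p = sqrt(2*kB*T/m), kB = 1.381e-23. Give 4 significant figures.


Step 1: Numerator = 2*kB*T = 2*1.381e-23*736.2 = 2.033e-20
Step 2: Ratio = 2.033e-20 / 4.919e-26 = 4.134e+05
Step 3: v_p = sqrt(4.134e+05) = 642.9 m/s

642.9


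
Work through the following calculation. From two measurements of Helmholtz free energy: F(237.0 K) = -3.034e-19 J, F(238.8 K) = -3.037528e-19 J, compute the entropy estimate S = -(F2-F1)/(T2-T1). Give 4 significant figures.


Step 1: dF = F2 - F1 = -3.037528e-19 - (-3.034e-19) = -3.528e-22 J
Step 2: dT = T2 - T1 = 238.8 - 237.0 = 1.8 K
Step 3: S = -dF/dT = -(-3.528e-22)/1.8 = 1.96e-22 J/K

1.96e-22


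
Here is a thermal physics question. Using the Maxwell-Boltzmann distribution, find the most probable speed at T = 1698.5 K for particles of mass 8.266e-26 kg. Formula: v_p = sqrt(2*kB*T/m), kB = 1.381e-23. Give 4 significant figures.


Step 1: Numerator = 2*kB*T = 2*1.381e-23*1698.5 = 4.691e-20
Step 2: Ratio = 4.691e-20 / 8.266e-26 = 5.675e+05
Step 3: v_p = sqrt(5.675e+05) = 753.4 m/s

753.4


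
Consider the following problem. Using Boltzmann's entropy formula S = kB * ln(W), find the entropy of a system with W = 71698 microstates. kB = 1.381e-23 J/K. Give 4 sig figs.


Step 1: ln(W) = ln(71698) = 11.18
Step 2: S = kB * ln(W) = 1.381e-23 * 11.18
Step 3: S = 1.544e-22 J/K

1.544e-22


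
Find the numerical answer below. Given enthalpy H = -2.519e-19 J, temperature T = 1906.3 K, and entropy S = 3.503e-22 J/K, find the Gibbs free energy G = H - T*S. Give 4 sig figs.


Step 1: T*S = 1906.3 * 3.503e-22 = 6.678e-19 J
Step 2: G = H - T*S = -2.519e-19 - 6.678e-19
Step 3: G = -9.197e-19 J

-9.197e-19


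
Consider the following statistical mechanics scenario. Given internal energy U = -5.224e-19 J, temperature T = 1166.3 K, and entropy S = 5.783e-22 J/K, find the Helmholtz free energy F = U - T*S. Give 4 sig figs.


Step 1: T*S = 1166.3 * 5.783e-22 = 6.745e-19 J
Step 2: F = U - T*S = -5.224e-19 - 6.745e-19
Step 3: F = -1.197e-18 J

-1.197e-18


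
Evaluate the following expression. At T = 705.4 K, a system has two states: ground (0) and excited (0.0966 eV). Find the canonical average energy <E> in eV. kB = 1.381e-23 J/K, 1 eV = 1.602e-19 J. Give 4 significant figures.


Step 1: beta*E = 0.0966*1.602e-19/(1.381e-23*705.4) = 1.589
Step 2: exp(-beta*E) = 0.2042
Step 3: <E> = 0.0966*0.2042/(1+0.2042) = 0.01638 eV

0.01638


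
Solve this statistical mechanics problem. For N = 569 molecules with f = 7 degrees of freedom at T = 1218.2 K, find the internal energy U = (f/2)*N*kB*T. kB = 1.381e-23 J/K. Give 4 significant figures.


Step 1: f/2 = 7/2 = 3.5
Step 2: N*kB*T = 569*1.381e-23*1218.2 = 9.572e-18
Step 3: U = 3.5 * 9.572e-18 = 3.35e-17 J

3.35e-17


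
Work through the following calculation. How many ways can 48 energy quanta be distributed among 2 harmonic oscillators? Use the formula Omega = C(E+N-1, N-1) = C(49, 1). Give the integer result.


Step 1: Use binomial coefficient C(49, 1)
Step 2: Numerator = 49! / 48!
Step 3: Denominator = 1!
Step 4: Omega = 49

49


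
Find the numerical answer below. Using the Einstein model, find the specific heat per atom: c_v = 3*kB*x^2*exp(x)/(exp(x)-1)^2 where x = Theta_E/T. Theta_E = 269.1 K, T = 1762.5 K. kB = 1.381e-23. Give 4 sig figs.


Step 1: x = Theta_E/T = 269.1/1762.5 = 0.1527
Step 2: x^2 = 0.02331
Step 3: exp(x) = 1.165
Step 4: c_v = 3*1.381e-23*0.02331*1.165/(1.165-1)^2 = 4.135e-23

4.135e-23


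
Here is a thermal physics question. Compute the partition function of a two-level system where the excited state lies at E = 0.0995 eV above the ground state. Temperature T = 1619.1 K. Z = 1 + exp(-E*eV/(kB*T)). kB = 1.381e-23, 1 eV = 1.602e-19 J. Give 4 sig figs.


Step 1: Compute beta*E = E*eV/(kB*T) = 0.0995*1.602e-19/(1.381e-23*1619.1) = 0.7129
Step 2: exp(-beta*E) = exp(-0.7129) = 0.4902
Step 3: Z = 1 + 0.4902 = 1.49

1.49


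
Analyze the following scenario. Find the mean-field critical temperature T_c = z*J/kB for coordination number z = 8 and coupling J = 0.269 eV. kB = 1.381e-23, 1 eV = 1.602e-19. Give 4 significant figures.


Step 1: z*J = 8*0.269 = 2.152 eV
Step 2: Convert to Joules: 2.152*1.602e-19 = 3.448e-19 J
Step 3: T_c = 3.448e-19 / 1.381e-23 = 2.496e+04 K

2.496e+04


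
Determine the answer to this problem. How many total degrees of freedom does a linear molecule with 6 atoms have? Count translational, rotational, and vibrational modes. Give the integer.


Step 1: Translational DOF = 3
Step 2: Rotational DOF (linear) = 2
Step 3: Vibrational DOF = 3*6 - 5 = 13
Step 4: Total = 3 + 2 + 13 = 18

18


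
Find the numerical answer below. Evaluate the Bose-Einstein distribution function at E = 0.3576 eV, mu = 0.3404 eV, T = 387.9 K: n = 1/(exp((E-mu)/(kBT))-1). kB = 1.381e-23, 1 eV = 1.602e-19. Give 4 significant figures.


Step 1: (E - mu) = 0.0172 eV
Step 2: x = (E-mu)*eV/(kB*T) = 0.0172*1.602e-19/(1.381e-23*387.9) = 0.5144
Step 3: exp(x) = 1.673
Step 4: n = 1/(exp(x)-1) = 1.487

1.487


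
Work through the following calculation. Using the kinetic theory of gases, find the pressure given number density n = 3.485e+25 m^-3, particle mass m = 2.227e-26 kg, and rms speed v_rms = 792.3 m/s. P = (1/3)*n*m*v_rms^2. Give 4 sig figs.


Step 1: v_rms^2 = 792.3^2 = 6.277e+05
Step 2: n*m = 3.485e+25*2.227e-26 = 0.7761
Step 3: P = (1/3)*0.7761*6.277e+05 = 1.624e+05 Pa

1.624e+05


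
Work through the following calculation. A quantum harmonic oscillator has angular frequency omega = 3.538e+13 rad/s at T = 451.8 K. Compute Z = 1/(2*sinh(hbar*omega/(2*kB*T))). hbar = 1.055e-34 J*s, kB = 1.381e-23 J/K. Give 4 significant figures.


Step 1: Compute x = hbar*omega/(kB*T) = 1.055e-34*3.538e+13/(1.381e-23*451.8) = 0.5982
Step 2: x/2 = 0.2991
Step 3: sinh(x/2) = 0.3036
Step 4: Z = 1/(2*0.3036) = 1.647

1.647


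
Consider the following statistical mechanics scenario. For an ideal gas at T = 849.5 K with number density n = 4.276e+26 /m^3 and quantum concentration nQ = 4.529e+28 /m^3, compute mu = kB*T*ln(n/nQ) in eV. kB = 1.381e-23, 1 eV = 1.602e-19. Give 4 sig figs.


Step 1: n/nQ = 4.276e+26/4.529e+28 = 0.009441
Step 2: ln(n/nQ) = -4.663
Step 3: mu = kB*T*ln(n/nQ) = 1.173e-20*-4.663 = -5.47e-20 J
Step 4: Convert to eV: -5.47e-20/1.602e-19 = -0.3415 eV

-0.3415


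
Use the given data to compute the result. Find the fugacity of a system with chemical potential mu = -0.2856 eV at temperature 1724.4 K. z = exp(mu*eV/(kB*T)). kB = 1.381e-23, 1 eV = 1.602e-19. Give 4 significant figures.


Step 1: Convert mu to Joules: -0.2856*1.602e-19 = -4.575e-20 J
Step 2: kB*T = 1.381e-23*1724.4 = 2.381e-20 J
Step 3: mu/(kB*T) = -1.921
Step 4: z = exp(-1.921) = 0.1464

0.1464


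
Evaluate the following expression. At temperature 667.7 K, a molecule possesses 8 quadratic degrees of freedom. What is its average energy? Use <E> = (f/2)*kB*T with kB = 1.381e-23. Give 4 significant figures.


Step 1: f/2 = 8/2 = 4
Step 2: kB*T = 1.381e-23 * 667.7 = 9.221e-21
Step 3: <E> = 4 * 9.221e-21 = 3.688e-20 J

3.688e-20


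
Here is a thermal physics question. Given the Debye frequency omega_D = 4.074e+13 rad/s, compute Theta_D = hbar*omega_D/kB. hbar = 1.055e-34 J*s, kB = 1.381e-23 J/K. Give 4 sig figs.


Step 1: hbar*omega_D = 1.055e-34 * 4.074e+13 = 4.298e-21 J
Step 2: Theta_D = 4.298e-21 / 1.381e-23
Step 3: Theta_D = 311.2 K

311.2


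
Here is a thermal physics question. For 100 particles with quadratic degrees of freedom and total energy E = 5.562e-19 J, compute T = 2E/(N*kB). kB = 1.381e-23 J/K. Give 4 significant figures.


Step 1: Numerator = 2*E = 2*5.562e-19 = 1.112e-18 J
Step 2: Denominator = N*kB = 100*1.381e-23 = 1.381e-21
Step 3: T = 1.112e-18 / 1.381e-21 = 805.5 K

805.5


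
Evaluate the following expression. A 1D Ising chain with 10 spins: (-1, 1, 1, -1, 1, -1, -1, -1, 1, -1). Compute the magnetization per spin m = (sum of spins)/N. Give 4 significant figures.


Step 1: Count up spins (+1): 4, down spins (-1): 6
Step 2: Total magnetization M = 4 - 6 = -2
Step 3: m = M/N = -2/10 = -0.2

-0.2


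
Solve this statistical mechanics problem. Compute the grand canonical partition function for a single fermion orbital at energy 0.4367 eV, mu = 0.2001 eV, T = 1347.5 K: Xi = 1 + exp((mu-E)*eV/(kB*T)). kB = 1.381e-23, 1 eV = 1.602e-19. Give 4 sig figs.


Step 1: (mu - E) = 0.2001 - 0.4367 = -0.2366 eV
Step 2: x = (mu-E)*eV/(kB*T) = -0.2366*1.602e-19/(1.381e-23*1347.5) = -2.037
Step 3: exp(x) = 0.1304
Step 4: Xi = 1 + 0.1304 = 1.13

1.13


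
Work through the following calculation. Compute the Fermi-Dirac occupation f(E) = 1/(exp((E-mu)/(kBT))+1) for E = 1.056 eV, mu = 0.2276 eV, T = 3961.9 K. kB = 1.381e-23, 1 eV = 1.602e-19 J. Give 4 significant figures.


Step 1: (E - mu) = 1.056 - 0.2276 = 0.8284 eV
Step 2: Convert: (E-mu)*eV = 1.327e-19 J
Step 3: x = (E-mu)*eV/(kB*T) = 2.426
Step 4: f = 1/(exp(2.426)+1) = 0.08125

0.08125


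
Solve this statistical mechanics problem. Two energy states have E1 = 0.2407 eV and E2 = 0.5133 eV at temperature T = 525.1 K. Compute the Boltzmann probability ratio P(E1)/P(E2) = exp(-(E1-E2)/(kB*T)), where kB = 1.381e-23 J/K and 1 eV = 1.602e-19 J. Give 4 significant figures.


Step 1: Compute energy difference dE = E1 - E2 = 0.2407 - 0.5133 = -0.2726 eV
Step 2: Convert to Joules: dE_J = -0.2726 * 1.602e-19 = -4.367e-20 J
Step 3: Compute exponent = -dE_J / (kB * T) = -(-4.367e-20) / (1.381e-23 * 525.1) = 6.022
Step 4: P(E1)/P(E2) = exp(6.022) = 412.5

412.5


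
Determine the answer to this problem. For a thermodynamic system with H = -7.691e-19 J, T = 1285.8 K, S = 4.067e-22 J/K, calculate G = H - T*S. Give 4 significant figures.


Step 1: T*S = 1285.8 * 4.067e-22 = 5.229e-19 J
Step 2: G = H - T*S = -7.691e-19 - 5.229e-19
Step 3: G = -1.292e-18 J

-1.292e-18


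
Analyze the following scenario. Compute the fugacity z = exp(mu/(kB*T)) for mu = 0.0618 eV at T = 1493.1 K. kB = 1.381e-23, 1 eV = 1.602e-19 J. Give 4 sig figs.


Step 1: Convert mu to Joules: 0.0618*1.602e-19 = 9.9e-21 J
Step 2: kB*T = 1.381e-23*1493.1 = 2.062e-20 J
Step 3: mu/(kB*T) = 0.4801
Step 4: z = exp(0.4801) = 1.616

1.616


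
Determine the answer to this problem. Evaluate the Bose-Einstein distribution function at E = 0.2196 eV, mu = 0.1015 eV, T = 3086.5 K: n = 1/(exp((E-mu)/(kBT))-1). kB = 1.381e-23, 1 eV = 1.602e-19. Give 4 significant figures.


Step 1: (E - mu) = 0.1181 eV
Step 2: x = (E-mu)*eV/(kB*T) = 0.1181*1.602e-19/(1.381e-23*3086.5) = 0.4439
Step 3: exp(x) = 1.559
Step 4: n = 1/(exp(x)-1) = 1.79

1.79


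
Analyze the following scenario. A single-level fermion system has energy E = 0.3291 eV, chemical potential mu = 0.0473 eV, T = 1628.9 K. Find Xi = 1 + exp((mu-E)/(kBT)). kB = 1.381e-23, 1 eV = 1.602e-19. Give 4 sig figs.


Step 1: (mu - E) = 0.0473 - 0.3291 = -0.2818 eV
Step 2: x = (mu-E)*eV/(kB*T) = -0.2818*1.602e-19/(1.381e-23*1628.9) = -2.007
Step 3: exp(x) = 0.1344
Step 4: Xi = 1 + 0.1344 = 1.134

1.134


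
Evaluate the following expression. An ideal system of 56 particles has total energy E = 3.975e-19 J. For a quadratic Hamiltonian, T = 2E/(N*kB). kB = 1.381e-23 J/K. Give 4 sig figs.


Step 1: Numerator = 2*E = 2*3.975e-19 = 7.95e-19 J
Step 2: Denominator = N*kB = 56*1.381e-23 = 7.734e-22
Step 3: T = 7.95e-19 / 7.734e-22 = 1028 K

1028


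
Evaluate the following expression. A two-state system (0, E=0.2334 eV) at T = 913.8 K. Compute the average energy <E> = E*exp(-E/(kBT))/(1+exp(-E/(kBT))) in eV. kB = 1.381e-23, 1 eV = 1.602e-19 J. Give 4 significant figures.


Step 1: beta*E = 0.2334*1.602e-19/(1.381e-23*913.8) = 2.963
Step 2: exp(-beta*E) = 0.05167
Step 3: <E> = 0.2334*0.05167/(1+0.05167) = 0.01147 eV

0.01147


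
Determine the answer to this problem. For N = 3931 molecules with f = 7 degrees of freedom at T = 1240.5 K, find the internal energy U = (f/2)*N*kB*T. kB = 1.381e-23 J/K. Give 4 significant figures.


Step 1: f/2 = 7/2 = 3.5
Step 2: N*kB*T = 3931*1.381e-23*1240.5 = 6.734e-17
Step 3: U = 3.5 * 6.734e-17 = 2.357e-16 J

2.357e-16


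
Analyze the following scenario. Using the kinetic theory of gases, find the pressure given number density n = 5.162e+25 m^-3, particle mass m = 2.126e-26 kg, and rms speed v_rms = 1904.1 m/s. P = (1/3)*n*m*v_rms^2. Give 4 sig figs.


Step 1: v_rms^2 = 1904.1^2 = 3.626e+06
Step 2: n*m = 5.162e+25*2.126e-26 = 1.097
Step 3: P = (1/3)*1.097*3.626e+06 = 1.326e+06 Pa

1.326e+06


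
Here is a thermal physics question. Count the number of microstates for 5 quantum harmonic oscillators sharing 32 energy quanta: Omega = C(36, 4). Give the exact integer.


Step 1: Use binomial coefficient C(36, 4)
Step 2: Numerator = 36! / 32!
Step 3: Denominator = 4!
Step 4: Omega = 58905

58905


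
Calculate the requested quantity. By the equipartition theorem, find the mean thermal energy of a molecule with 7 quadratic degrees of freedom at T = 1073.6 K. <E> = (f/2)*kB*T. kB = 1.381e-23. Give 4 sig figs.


Step 1: f/2 = 7/2 = 3.5
Step 2: kB*T = 1.381e-23 * 1073.6 = 1.483e-20
Step 3: <E> = 3.5 * 1.483e-20 = 5.189e-20 J

5.189e-20


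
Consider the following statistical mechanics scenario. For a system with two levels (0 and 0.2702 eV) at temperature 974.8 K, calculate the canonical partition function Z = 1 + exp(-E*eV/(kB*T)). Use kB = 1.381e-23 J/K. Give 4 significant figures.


Step 1: Compute beta*E = E*eV/(kB*T) = 0.2702*1.602e-19/(1.381e-23*974.8) = 3.215
Step 2: exp(-beta*E) = exp(-3.215) = 0.04014
Step 3: Z = 1 + 0.04014 = 1.04

1.04


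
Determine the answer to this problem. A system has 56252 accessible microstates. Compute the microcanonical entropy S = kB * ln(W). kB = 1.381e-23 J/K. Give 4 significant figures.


Step 1: ln(W) = ln(56252) = 10.94
Step 2: S = kB * ln(W) = 1.381e-23 * 10.94
Step 3: S = 1.51e-22 J/K

1.51e-22


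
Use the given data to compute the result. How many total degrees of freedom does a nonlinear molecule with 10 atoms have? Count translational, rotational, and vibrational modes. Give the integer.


Step 1: Translational DOF = 3
Step 2: Rotational DOF (nonlinear) = 3
Step 3: Vibrational DOF = 3*10 - 6 = 24
Step 4: Total = 3 + 3 + 24 = 30

30


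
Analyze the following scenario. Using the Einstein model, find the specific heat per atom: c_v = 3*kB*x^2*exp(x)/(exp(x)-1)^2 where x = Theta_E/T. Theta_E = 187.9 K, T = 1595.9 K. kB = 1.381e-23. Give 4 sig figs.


Step 1: x = Theta_E/T = 187.9/1595.9 = 0.1177
Step 2: x^2 = 0.01386
Step 3: exp(x) = 1.125
Step 4: c_v = 3*1.381e-23*0.01386*1.125/(1.125-1)^2 = 4.138e-23

4.138e-23


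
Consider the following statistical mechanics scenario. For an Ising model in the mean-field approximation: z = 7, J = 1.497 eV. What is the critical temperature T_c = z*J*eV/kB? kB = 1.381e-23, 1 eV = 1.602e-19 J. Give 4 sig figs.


Step 1: z*J = 7*1.497 = 10.48 eV
Step 2: Convert to Joules: 10.48*1.602e-19 = 1.679e-18 J
Step 3: T_c = 1.679e-18 / 1.381e-23 = 1.216e+05 K

1.216e+05


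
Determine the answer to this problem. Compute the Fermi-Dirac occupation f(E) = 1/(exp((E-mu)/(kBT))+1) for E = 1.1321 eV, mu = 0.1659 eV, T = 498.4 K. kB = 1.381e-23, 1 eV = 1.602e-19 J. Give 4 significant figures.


Step 1: (E - mu) = 1.1321 - 0.1659 = 0.9662 eV
Step 2: Convert: (E-mu)*eV = 1.548e-19 J
Step 3: x = (E-mu)*eV/(kB*T) = 22.49
Step 4: f = 1/(exp(22.49)+1) = 1.712e-10

1.712e-10


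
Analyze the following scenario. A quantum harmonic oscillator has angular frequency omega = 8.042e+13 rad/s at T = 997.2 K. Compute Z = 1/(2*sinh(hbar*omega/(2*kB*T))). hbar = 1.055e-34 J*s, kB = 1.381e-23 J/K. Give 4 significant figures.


Step 1: Compute x = hbar*omega/(kB*T) = 1.055e-34*8.042e+13/(1.381e-23*997.2) = 0.6161
Step 2: x/2 = 0.308
Step 3: sinh(x/2) = 0.3129
Step 4: Z = 1/(2*0.3129) = 1.598

1.598


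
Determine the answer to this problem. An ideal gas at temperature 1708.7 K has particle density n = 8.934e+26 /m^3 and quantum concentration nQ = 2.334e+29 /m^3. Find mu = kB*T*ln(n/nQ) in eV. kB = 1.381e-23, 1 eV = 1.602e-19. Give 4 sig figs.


Step 1: n/nQ = 8.934e+26/2.334e+29 = 0.003828
Step 2: ln(n/nQ) = -5.565
Step 3: mu = kB*T*ln(n/nQ) = 2.36e-20*-5.565 = -1.313e-19 J
Step 4: Convert to eV: -1.313e-19/1.602e-19 = -0.8198 eV

-0.8198


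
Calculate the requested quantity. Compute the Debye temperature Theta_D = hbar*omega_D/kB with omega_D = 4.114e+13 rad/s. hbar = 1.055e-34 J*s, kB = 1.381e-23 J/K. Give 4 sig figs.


Step 1: hbar*omega_D = 1.055e-34 * 4.114e+13 = 4.34e-21 J
Step 2: Theta_D = 4.34e-21 / 1.381e-23
Step 3: Theta_D = 314.3 K

314.3


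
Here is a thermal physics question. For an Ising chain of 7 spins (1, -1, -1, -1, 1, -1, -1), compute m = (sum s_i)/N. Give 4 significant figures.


Step 1: Count up spins (+1): 2, down spins (-1): 5
Step 2: Total magnetization M = 2 - 5 = -3
Step 3: m = M/N = -3/7 = -0.4286

-0.4286


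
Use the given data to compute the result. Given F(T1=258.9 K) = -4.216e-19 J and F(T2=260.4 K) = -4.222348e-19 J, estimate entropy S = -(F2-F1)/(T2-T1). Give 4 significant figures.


Step 1: dF = F2 - F1 = -4.222348e-19 - (-4.216e-19) = -6.348e-22 J
Step 2: dT = T2 - T1 = 260.4 - 258.9 = 1.5 K
Step 3: S = -dF/dT = -(-6.348e-22)/1.5 = 4.232e-22 J/K

4.232e-22


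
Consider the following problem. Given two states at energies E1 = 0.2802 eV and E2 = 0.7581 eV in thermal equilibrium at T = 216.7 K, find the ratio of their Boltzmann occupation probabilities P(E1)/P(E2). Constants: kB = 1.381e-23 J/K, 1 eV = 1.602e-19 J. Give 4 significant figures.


Step 1: Compute energy difference dE = E1 - E2 = 0.2802 - 0.7581 = -0.4779 eV
Step 2: Convert to Joules: dE_J = -0.4779 * 1.602e-19 = -7.656e-20 J
Step 3: Compute exponent = -dE_J / (kB * T) = -(-7.656e-20) / (1.381e-23 * 216.7) = 25.58
Step 4: P(E1)/P(E2) = exp(25.58) = 1.29e+11

1.29e+11


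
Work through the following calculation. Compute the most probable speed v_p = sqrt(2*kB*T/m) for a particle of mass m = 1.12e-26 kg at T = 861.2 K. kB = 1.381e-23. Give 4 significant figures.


Step 1: Numerator = 2*kB*T = 2*1.381e-23*861.2 = 2.379e-20
Step 2: Ratio = 2.379e-20 / 1.12e-26 = 2.124e+06
Step 3: v_p = sqrt(2.124e+06) = 1457 m/s

1457


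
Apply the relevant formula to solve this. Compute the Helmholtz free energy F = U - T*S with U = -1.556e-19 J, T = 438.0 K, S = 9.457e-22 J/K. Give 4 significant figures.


Step 1: T*S = 438.0 * 9.457e-22 = 4.142e-19 J
Step 2: F = U - T*S = -1.556e-19 - 4.142e-19
Step 3: F = -5.698e-19 J

-5.698e-19


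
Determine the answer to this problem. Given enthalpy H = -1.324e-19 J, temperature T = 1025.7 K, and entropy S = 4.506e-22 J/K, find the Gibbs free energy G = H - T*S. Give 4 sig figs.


Step 1: T*S = 1025.7 * 4.506e-22 = 4.622e-19 J
Step 2: G = H - T*S = -1.324e-19 - 4.622e-19
Step 3: G = -5.946e-19 J

-5.946e-19


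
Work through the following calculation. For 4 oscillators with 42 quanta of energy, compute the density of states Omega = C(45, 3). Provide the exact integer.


Step 1: Use binomial coefficient C(45, 3)
Step 2: Numerator = 45! / 42!
Step 3: Denominator = 3!
Step 4: Omega = 14190

14190


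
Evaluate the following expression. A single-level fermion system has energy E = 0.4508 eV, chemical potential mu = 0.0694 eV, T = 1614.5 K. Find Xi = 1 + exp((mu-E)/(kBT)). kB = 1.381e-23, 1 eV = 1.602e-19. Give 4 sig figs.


Step 1: (mu - E) = 0.0694 - 0.4508 = -0.3814 eV
Step 2: x = (mu-E)*eV/(kB*T) = -0.3814*1.602e-19/(1.381e-23*1614.5) = -2.74
Step 3: exp(x) = 0.06455
Step 4: Xi = 1 + 0.06455 = 1.065

1.065


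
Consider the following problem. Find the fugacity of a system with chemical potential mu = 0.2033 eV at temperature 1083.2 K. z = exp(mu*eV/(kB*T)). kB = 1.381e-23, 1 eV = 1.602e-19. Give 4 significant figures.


Step 1: Convert mu to Joules: 0.2033*1.602e-19 = 3.257e-20 J
Step 2: kB*T = 1.381e-23*1083.2 = 1.496e-20 J
Step 3: mu/(kB*T) = 2.177
Step 4: z = exp(2.177) = 8.822

8.822


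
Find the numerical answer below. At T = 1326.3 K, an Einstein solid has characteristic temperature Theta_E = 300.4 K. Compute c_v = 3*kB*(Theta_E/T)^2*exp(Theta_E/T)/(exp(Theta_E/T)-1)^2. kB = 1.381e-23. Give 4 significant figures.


Step 1: x = Theta_E/T = 300.4/1326.3 = 0.2265
Step 2: x^2 = 0.0513
Step 3: exp(x) = 1.254
Step 4: c_v = 3*1.381e-23*0.0513*1.254/(1.254-1)^2 = 4.125e-23

4.125e-23


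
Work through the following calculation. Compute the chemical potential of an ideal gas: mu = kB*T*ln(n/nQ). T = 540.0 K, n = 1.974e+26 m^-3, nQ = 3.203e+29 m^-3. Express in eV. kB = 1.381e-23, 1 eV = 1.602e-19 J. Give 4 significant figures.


Step 1: n/nQ = 1.974e+26/3.203e+29 = 0.0006163
Step 2: ln(n/nQ) = -7.392
Step 3: mu = kB*T*ln(n/nQ) = 7.457e-21*-7.392 = -5.512e-20 J
Step 4: Convert to eV: -5.512e-20/1.602e-19 = -0.3441 eV

-0.3441


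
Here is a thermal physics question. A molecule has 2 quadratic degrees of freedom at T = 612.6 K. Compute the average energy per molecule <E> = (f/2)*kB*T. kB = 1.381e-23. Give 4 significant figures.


Step 1: f/2 = 2/2 = 1
Step 2: kB*T = 1.381e-23 * 612.6 = 8.46e-21
Step 3: <E> = 1 * 8.46e-21 = 8.46e-21 J

8.46e-21


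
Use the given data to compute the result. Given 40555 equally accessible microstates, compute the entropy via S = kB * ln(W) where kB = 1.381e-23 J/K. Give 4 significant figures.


Step 1: ln(W) = ln(40555) = 10.61
Step 2: S = kB * ln(W) = 1.381e-23 * 10.61
Step 3: S = 1.465e-22 J/K

1.465e-22


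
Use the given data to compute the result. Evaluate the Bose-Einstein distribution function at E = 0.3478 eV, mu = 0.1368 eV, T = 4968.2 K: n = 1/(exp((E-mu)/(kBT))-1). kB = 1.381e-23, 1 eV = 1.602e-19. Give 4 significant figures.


Step 1: (E - mu) = 0.211 eV
Step 2: x = (E-mu)*eV/(kB*T) = 0.211*1.602e-19/(1.381e-23*4968.2) = 0.4927
Step 3: exp(x) = 1.637
Step 4: n = 1/(exp(x)-1) = 1.571

1.571


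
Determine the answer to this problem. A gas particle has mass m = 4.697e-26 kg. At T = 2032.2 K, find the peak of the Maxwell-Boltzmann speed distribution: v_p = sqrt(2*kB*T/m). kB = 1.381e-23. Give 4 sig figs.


Step 1: Numerator = 2*kB*T = 2*1.381e-23*2032.2 = 5.613e-20
Step 2: Ratio = 5.613e-20 / 4.697e-26 = 1.195e+06
Step 3: v_p = sqrt(1.195e+06) = 1093 m/s

1093


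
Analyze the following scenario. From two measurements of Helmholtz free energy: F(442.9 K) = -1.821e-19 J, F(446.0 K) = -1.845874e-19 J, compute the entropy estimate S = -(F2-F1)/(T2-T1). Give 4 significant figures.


Step 1: dF = F2 - F1 = -1.845874e-19 - (-1.821e-19) = -2.4874e-21 J
Step 2: dT = T2 - T1 = 446.0 - 442.9 = 3.1 K
Step 3: S = -dF/dT = -(-2.4874e-21)/3.1 = 8.024e-22 J/K

8.024e-22


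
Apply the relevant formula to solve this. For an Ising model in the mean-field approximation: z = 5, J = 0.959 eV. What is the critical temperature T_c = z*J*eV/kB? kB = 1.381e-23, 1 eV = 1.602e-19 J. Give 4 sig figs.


Step 1: z*J = 5*0.959 = 4.795 eV
Step 2: Convert to Joules: 4.795*1.602e-19 = 7.682e-19 J
Step 3: T_c = 7.682e-19 / 1.381e-23 = 5.562e+04 K

5.562e+04


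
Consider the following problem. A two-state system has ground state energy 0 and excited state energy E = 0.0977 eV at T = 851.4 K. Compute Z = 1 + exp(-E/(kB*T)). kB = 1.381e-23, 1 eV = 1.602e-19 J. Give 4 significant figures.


Step 1: Compute beta*E = E*eV/(kB*T) = 0.0977*1.602e-19/(1.381e-23*851.4) = 1.331
Step 2: exp(-beta*E) = exp(-1.331) = 0.2642
Step 3: Z = 1 + 0.2642 = 1.264

1.264


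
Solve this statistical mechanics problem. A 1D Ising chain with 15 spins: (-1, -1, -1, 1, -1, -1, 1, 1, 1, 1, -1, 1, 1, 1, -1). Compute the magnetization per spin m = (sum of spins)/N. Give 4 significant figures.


Step 1: Count up spins (+1): 8, down spins (-1): 7
Step 2: Total magnetization M = 8 - 7 = 1
Step 3: m = M/N = 1/15 = 0.06667

0.06667


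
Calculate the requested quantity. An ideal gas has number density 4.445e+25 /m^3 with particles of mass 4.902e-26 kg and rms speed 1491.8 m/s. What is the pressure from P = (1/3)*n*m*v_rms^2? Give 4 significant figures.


Step 1: v_rms^2 = 1491.8^2 = 2.225e+06
Step 2: n*m = 4.445e+25*4.902e-26 = 2.179
Step 3: P = (1/3)*2.179*2.225e+06 = 1.616e+06 Pa

1.616e+06


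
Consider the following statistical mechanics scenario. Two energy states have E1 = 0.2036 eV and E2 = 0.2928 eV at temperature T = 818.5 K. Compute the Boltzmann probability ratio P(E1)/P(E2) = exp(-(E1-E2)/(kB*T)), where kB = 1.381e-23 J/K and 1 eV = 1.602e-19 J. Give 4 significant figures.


Step 1: Compute energy difference dE = E1 - E2 = 0.2036 - 0.2928 = -0.0892 eV
Step 2: Convert to Joules: dE_J = -0.0892 * 1.602e-19 = -1.429e-20 J
Step 3: Compute exponent = -dE_J / (kB * T) = -(-1.429e-20) / (1.381e-23 * 818.5) = 1.264
Step 4: P(E1)/P(E2) = exp(1.264) = 3.54

3.54


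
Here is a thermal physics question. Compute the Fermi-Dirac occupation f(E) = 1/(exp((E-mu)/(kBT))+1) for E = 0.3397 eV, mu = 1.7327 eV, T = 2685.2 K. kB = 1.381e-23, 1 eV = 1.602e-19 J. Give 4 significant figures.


Step 1: (E - mu) = 0.3397 - 1.7327 = -1.393 eV
Step 2: Convert: (E-mu)*eV = -2.232e-19 J
Step 3: x = (E-mu)*eV/(kB*T) = -6.018
Step 4: f = 1/(exp(-6.018)+1) = 0.9976

0.9976


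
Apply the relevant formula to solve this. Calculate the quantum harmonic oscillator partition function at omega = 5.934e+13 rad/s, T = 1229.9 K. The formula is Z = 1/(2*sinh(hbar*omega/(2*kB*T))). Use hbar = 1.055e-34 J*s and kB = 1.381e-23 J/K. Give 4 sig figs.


Step 1: Compute x = hbar*omega/(kB*T) = 1.055e-34*5.934e+13/(1.381e-23*1229.9) = 0.3686
Step 2: x/2 = 0.1843
Step 3: sinh(x/2) = 0.1853
Step 4: Z = 1/(2*0.1853) = 2.698

2.698


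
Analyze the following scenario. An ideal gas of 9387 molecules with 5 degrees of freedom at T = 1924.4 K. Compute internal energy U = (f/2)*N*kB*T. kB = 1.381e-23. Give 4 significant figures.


Step 1: f/2 = 5/2 = 2.5
Step 2: N*kB*T = 9387*1.381e-23*1924.4 = 2.495e-16
Step 3: U = 2.5 * 2.495e-16 = 6.237e-16 J

6.237e-16


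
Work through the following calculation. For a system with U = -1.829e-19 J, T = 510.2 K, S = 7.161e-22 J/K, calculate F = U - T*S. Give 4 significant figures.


Step 1: T*S = 510.2 * 7.161e-22 = 3.654e-19 J
Step 2: F = U - T*S = -1.829e-19 - 3.654e-19
Step 3: F = -5.483e-19 J

-5.483e-19


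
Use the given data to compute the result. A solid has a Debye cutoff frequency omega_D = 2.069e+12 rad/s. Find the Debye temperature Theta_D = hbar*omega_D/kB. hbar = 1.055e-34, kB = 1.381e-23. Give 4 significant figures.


Step 1: hbar*omega_D = 1.055e-34 * 2.069e+12 = 2.183e-22 J
Step 2: Theta_D = 2.183e-22 / 1.381e-23
Step 3: Theta_D = 15.81 K

15.81


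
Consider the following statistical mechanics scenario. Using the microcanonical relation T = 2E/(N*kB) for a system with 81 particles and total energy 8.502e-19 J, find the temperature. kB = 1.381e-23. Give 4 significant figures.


Step 1: Numerator = 2*E = 2*8.502e-19 = 1.7e-18 J
Step 2: Denominator = N*kB = 81*1.381e-23 = 1.119e-21
Step 3: T = 1.7e-18 / 1.119e-21 = 1520 K

1520


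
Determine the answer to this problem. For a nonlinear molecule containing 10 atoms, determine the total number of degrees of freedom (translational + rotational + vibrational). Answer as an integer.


Step 1: Translational DOF = 3
Step 2: Rotational DOF (nonlinear) = 3
Step 3: Vibrational DOF = 3*10 - 6 = 24
Step 4: Total = 3 + 3 + 24 = 30

30


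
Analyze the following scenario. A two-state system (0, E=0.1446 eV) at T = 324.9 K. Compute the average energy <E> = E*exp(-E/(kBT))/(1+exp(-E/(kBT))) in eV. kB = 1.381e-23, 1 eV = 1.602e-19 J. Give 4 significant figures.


Step 1: beta*E = 0.1446*1.602e-19/(1.381e-23*324.9) = 5.163
Step 2: exp(-beta*E) = 0.005726
Step 3: <E> = 0.1446*0.005726/(1+0.005726) = 0.0008232 eV

0.0008232


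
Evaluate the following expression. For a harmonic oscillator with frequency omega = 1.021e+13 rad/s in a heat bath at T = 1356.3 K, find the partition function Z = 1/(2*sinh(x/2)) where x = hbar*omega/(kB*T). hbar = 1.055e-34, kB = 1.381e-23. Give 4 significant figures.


Step 1: Compute x = hbar*omega/(kB*T) = 1.055e-34*1.021e+13/(1.381e-23*1356.3) = 0.05751
Step 2: x/2 = 0.02875
Step 3: sinh(x/2) = 0.02876
Step 4: Z = 1/(2*0.02876) = 17.39

17.39


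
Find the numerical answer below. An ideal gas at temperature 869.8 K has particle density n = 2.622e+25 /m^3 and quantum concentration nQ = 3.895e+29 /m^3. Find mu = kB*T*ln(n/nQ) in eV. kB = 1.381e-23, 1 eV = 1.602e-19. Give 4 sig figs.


Step 1: n/nQ = 2.622e+25/3.895e+29 = 6.732e-05
Step 2: ln(n/nQ) = -9.606
Step 3: mu = kB*T*ln(n/nQ) = 1.201e-20*-9.606 = -1.154e-19 J
Step 4: Convert to eV: -1.154e-19/1.602e-19 = -0.7203 eV

-0.7203


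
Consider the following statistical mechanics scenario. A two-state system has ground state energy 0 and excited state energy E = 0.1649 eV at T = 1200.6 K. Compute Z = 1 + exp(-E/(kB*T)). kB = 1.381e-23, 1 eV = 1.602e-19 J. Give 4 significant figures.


Step 1: Compute beta*E = E*eV/(kB*T) = 0.1649*1.602e-19/(1.381e-23*1200.6) = 1.593
Step 2: exp(-beta*E) = exp(-1.593) = 0.2033
Step 3: Z = 1 + 0.2033 = 1.203

1.203


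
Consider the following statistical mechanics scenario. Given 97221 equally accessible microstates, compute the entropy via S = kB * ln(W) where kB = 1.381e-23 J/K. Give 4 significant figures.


Step 1: ln(W) = ln(97221) = 11.48
Step 2: S = kB * ln(W) = 1.381e-23 * 11.48
Step 3: S = 1.586e-22 J/K

1.586e-22


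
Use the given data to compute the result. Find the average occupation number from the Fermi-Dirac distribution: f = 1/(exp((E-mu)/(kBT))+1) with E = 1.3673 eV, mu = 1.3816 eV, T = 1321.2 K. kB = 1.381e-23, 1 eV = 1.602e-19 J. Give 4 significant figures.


Step 1: (E - mu) = 1.3673 - 1.3816 = -0.0143 eV
Step 2: Convert: (E-mu)*eV = -2.291e-21 J
Step 3: x = (E-mu)*eV/(kB*T) = -0.1256
Step 4: f = 1/(exp(-0.1256)+1) = 0.5313

0.5313


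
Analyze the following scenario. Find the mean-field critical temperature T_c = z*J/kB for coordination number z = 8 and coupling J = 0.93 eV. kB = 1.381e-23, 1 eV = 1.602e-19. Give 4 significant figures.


Step 1: z*J = 8*0.93 = 7.44 eV
Step 2: Convert to Joules: 7.44*1.602e-19 = 1.192e-18 J
Step 3: T_c = 1.192e-18 / 1.381e-23 = 8.631e+04 K

8.631e+04


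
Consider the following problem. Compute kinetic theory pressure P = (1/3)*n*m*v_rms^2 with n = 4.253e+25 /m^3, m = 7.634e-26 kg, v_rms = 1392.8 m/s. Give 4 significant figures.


Step 1: v_rms^2 = 1392.8^2 = 1.94e+06
Step 2: n*m = 4.253e+25*7.634e-26 = 3.247
Step 3: P = (1/3)*3.247*1.94e+06 = 2.099e+06 Pa

2.099e+06


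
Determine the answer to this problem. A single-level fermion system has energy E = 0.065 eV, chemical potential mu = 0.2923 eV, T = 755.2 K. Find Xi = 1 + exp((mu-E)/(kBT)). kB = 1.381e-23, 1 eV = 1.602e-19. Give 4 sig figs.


Step 1: (mu - E) = 0.2923 - 0.065 = 0.2273 eV
Step 2: x = (mu-E)*eV/(kB*T) = 0.2273*1.602e-19/(1.381e-23*755.2) = 3.491
Step 3: exp(x) = 32.83
Step 4: Xi = 1 + 32.83 = 33.83

33.83


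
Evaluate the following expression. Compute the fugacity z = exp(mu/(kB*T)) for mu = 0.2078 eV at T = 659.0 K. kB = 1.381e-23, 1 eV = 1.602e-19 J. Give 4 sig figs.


Step 1: Convert mu to Joules: 0.2078*1.602e-19 = 3.329e-20 J
Step 2: kB*T = 1.381e-23*659.0 = 9.101e-21 J
Step 3: mu/(kB*T) = 3.658
Step 4: z = exp(3.658) = 38.78

38.78


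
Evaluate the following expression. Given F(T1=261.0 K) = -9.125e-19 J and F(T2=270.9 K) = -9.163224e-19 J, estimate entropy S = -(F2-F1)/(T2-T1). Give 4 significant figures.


Step 1: dF = F2 - F1 = -9.163224e-19 - (-9.125e-19) = -3.8224e-21 J
Step 2: dT = T2 - T1 = 270.9 - 261.0 = 9.9 K
Step 3: S = -dF/dT = -(-3.8224e-21)/9.9 = 3.861e-22 J/K

3.861e-22


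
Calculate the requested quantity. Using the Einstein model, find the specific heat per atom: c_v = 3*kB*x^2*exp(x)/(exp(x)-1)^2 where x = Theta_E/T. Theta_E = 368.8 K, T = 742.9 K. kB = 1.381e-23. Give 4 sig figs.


Step 1: x = Theta_E/T = 368.8/742.9 = 0.4964
Step 2: x^2 = 0.2464
Step 3: exp(x) = 1.643
Step 4: c_v = 3*1.381e-23*0.2464*1.643/(1.643-1)^2 = 4.059e-23

4.059e-23


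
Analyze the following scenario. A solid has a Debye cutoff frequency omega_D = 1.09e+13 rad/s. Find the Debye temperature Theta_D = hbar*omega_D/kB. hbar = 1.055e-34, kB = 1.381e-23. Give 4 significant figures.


Step 1: hbar*omega_D = 1.055e-34 * 1.09e+13 = 1.15e-21 J
Step 2: Theta_D = 1.15e-21 / 1.381e-23
Step 3: Theta_D = 83.27 K

83.27


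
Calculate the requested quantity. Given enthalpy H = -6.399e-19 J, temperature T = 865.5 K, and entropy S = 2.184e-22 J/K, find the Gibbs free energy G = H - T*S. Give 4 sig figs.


Step 1: T*S = 865.5 * 2.184e-22 = 1.89e-19 J
Step 2: G = H - T*S = -6.399e-19 - 1.89e-19
Step 3: G = -8.289e-19 J

-8.289e-19


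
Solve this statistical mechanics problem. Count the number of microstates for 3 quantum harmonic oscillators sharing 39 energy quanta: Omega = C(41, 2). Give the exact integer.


Step 1: Use binomial coefficient C(41, 2)
Step 2: Numerator = 41! / 39!
Step 3: Denominator = 2!
Step 4: Omega = 820

820


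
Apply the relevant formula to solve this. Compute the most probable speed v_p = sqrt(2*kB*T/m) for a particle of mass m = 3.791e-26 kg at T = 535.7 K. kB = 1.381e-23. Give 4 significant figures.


Step 1: Numerator = 2*kB*T = 2*1.381e-23*535.7 = 1.48e-20
Step 2: Ratio = 1.48e-20 / 3.791e-26 = 3.903e+05
Step 3: v_p = sqrt(3.903e+05) = 624.7 m/s

624.7
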